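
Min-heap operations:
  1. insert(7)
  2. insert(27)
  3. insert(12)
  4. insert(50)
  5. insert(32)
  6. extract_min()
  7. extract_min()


insert(7) -> [7]
insert(27) -> [7, 27]
insert(12) -> [7, 27, 12]
insert(50) -> [7, 27, 12, 50]
insert(32) -> [7, 27, 12, 50, 32]
extract_min()->7, [12, 27, 32, 50]
extract_min()->12, [27, 50, 32]

Final heap: [27, 50, 32]


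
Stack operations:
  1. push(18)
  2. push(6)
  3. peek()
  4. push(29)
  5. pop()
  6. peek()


push(18) -> [18]
push(6) -> [18, 6]
peek()->6
push(29) -> [18, 6, 29]
pop()->29, [18, 6]
peek()->6

Final stack: [18, 6]


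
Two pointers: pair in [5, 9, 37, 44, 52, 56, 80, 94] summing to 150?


lo=0(5)+hi=7(94)=99
lo=1(9)+hi=7(94)=103
lo=2(37)+hi=7(94)=131
lo=3(44)+hi=7(94)=138
lo=4(52)+hi=7(94)=146
lo=5(56)+hi=7(94)=150

Yes: 56+94=150


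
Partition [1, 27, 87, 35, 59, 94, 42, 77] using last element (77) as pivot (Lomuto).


Pivot: 77
  1 <= 77: advance i (no swap)
  27 <= 77: advance i (no swap)
  35 <= 77: swap -> [1, 27, 35, 87, 59, 94, 42, 77]
  59 <= 77: swap -> [1, 27, 35, 59, 87, 94, 42, 77]
  42 <= 77: swap -> [1, 27, 35, 59, 42, 94, 87, 77]
Place pivot at 5: [1, 27, 35, 59, 42, 77, 87, 94]

Partitioned: [1, 27, 35, 59, 42, 77, 87, 94]


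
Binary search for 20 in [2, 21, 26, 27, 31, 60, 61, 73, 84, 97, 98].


Step 1: lo=0, hi=10, mid=5, val=60
Step 2: lo=0, hi=4, mid=2, val=26
Step 3: lo=0, hi=1, mid=0, val=2
Step 4: lo=1, hi=1, mid=1, val=21

Not found


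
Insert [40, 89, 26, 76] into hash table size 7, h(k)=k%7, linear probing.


Insert 40: h=5 -> slot 5
Insert 89: h=5, 1 probes -> slot 6
Insert 26: h=5, 2 probes -> slot 0
Insert 76: h=6, 2 probes -> slot 1

Table: [26, 76, None, None, None, 40, 89]


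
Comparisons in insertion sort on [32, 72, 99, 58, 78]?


Algorithm: insertion sort
Input: [32, 72, 99, 58, 78]
Sorted: [32, 58, 72, 78, 99]

7


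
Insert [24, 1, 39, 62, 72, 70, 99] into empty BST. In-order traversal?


Insert 24: root
Insert 1: L from 24
Insert 39: R from 24
Insert 62: R from 24 -> R from 39
Insert 72: R from 24 -> R from 39 -> R from 62
Insert 70: R from 24 -> R from 39 -> R from 62 -> L from 72
Insert 99: R from 24 -> R from 39 -> R from 62 -> R from 72

In-order: [1, 24, 39, 62, 70, 72, 99]


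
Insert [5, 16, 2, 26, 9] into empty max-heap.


Insert 5: [5]
Insert 16: [16, 5]
Insert 2: [16, 5, 2]
Insert 26: [26, 16, 2, 5]
Insert 9: [26, 16, 2, 5, 9]

Final heap: [26, 16, 2, 5, 9]


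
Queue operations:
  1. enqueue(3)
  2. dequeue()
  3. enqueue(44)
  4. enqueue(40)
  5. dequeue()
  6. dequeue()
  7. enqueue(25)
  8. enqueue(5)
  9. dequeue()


enqueue(3) -> [3]
dequeue()->3, []
enqueue(44) -> [44]
enqueue(40) -> [44, 40]
dequeue()->44, [40]
dequeue()->40, []
enqueue(25) -> [25]
enqueue(5) -> [25, 5]
dequeue()->25, [5]

Final queue: [5]


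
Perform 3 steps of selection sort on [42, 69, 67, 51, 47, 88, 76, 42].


Initial: [42, 69, 67, 51, 47, 88, 76, 42]
Step 1: min=42 at 0
  Swap: [42, 69, 67, 51, 47, 88, 76, 42]
Step 2: min=42 at 7
  Swap: [42, 42, 67, 51, 47, 88, 76, 69]
Step 3: min=47 at 4
  Swap: [42, 42, 47, 51, 67, 88, 76, 69]

After 3 steps: [42, 42, 47, 51, 67, 88, 76, 69]


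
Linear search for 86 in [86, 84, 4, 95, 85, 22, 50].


i=0: 86==86 found!

Found at 0, 1 comps


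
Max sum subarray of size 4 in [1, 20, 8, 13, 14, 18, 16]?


[0:4]: 42
[1:5]: 55
[2:6]: 53
[3:7]: 61

Max: 61 at [3:7]


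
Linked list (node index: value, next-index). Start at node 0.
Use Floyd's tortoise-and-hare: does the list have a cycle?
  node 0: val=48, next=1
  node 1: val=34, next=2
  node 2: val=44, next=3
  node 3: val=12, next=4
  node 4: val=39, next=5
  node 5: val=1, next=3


Floyd's tortoise (slow, +1) and hare (fast, +2):
  init: slow=0, fast=0
  step 1: slow=1, fast=2
  step 2: slow=2, fast=4
  step 3: slow=3, fast=3
  slow == fast at node 3: cycle detected

Cycle: yes


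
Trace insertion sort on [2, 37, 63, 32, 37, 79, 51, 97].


Initial: [2, 37, 63, 32, 37, 79, 51, 97]
Insert 37: [2, 37, 63, 32, 37, 79, 51, 97]
Insert 63: [2, 37, 63, 32, 37, 79, 51, 97]
Insert 32: [2, 32, 37, 63, 37, 79, 51, 97]
Insert 37: [2, 32, 37, 37, 63, 79, 51, 97]
Insert 79: [2, 32, 37, 37, 63, 79, 51, 97]
Insert 51: [2, 32, 37, 37, 51, 63, 79, 97]
Insert 97: [2, 32, 37, 37, 51, 63, 79, 97]

Sorted: [2, 32, 37, 37, 51, 63, 79, 97]


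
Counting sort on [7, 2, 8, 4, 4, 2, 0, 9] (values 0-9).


Input: [7, 2, 8, 4, 4, 2, 0, 9]
Counts: [1, 0, 2, 0, 2, 0, 0, 1, 1, 1]

Sorted: [0, 2, 2, 4, 4, 7, 8, 9]


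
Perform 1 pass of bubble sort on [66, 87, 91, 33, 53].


Initial: [66, 87, 91, 33, 53]
Pass 1: [66, 87, 33, 53, 91] (2 swaps)

After 1 pass: [66, 87, 33, 53, 91]


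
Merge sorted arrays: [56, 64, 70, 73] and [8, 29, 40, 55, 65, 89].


Take 8 from B
Take 29 from B
Take 40 from B
Take 55 from B
Take 56 from A
Take 64 from A
Take 65 from B
Take 70 from A
Take 73 from A

Merged: [8, 29, 40, 55, 56, 64, 65, 70, 73, 89]


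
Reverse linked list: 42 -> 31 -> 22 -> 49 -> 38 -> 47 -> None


Step 1: curr=42, set curr.next=prev(None) | reversed so far: 42
Step 2: curr=31, set curr.next=prev(42) | reversed so far: 31 -> 42
Step 3: curr=22, set curr.next=prev(31) | reversed so far: 22 -> 31 -> 42
Step 4: curr=49, set curr.next=prev(22) | reversed so far: 49 -> 22 -> 31 -> 42
Step 5: curr=38, set curr.next=prev(49) | reversed so far: 38 -> 49 -> 22 -> 31 -> 42
Step 6: curr=47, set curr.next=prev(38) | reversed so far: 47 -> 38 -> 49 -> 22 -> 31 -> 42

47 -> 38 -> 49 -> 22 -> 31 -> 42 -> None


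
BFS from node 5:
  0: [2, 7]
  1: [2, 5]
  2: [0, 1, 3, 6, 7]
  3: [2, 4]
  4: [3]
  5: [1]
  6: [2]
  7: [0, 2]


Visit 5, enqueue [1]
Visit 1, enqueue [2]
Visit 2, enqueue [0, 3, 6, 7]
Visit 0, enqueue []
Visit 3, enqueue [4]
Visit 6, enqueue []
Visit 7, enqueue []
Visit 4, enqueue []

BFS order: [5, 1, 2, 0, 3, 6, 7, 4]


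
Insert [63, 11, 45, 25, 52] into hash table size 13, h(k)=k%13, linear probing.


Insert 63: h=11 -> slot 11
Insert 11: h=11, 1 probes -> slot 12
Insert 45: h=6 -> slot 6
Insert 25: h=12, 1 probes -> slot 0
Insert 52: h=0, 1 probes -> slot 1

Table: [25, 52, None, None, None, None, 45, None, None, None, None, 63, 11]


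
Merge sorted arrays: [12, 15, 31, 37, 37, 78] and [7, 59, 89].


Take 7 from B
Take 12 from A
Take 15 from A
Take 31 from A
Take 37 from A
Take 37 from A
Take 59 from B
Take 78 from A

Merged: [7, 12, 15, 31, 37, 37, 59, 78, 89]


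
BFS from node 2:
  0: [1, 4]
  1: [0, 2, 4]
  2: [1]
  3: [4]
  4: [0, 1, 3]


Visit 2, enqueue [1]
Visit 1, enqueue [0, 4]
Visit 0, enqueue []
Visit 4, enqueue [3]
Visit 3, enqueue []

BFS order: [2, 1, 0, 4, 3]


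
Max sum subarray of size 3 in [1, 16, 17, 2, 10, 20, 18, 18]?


[0:3]: 34
[1:4]: 35
[2:5]: 29
[3:6]: 32
[4:7]: 48
[5:8]: 56

Max: 56 at [5:8]


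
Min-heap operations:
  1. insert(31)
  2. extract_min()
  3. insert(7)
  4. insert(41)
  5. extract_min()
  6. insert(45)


insert(31) -> [31]
extract_min()->31, []
insert(7) -> [7]
insert(41) -> [7, 41]
extract_min()->7, [41]
insert(45) -> [41, 45]

Final heap: [41, 45]


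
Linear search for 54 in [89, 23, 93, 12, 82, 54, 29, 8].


i=0: 89!=54
i=1: 23!=54
i=2: 93!=54
i=3: 12!=54
i=4: 82!=54
i=5: 54==54 found!

Found at 5, 6 comps


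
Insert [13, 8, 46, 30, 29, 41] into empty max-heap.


Insert 13: [13]
Insert 8: [13, 8]
Insert 46: [46, 8, 13]
Insert 30: [46, 30, 13, 8]
Insert 29: [46, 30, 13, 8, 29]
Insert 41: [46, 30, 41, 8, 29, 13]

Final heap: [46, 30, 41, 8, 29, 13]


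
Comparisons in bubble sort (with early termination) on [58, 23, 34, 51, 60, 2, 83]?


Algorithm: bubble sort (with early termination)
Input: [58, 23, 34, 51, 60, 2, 83]
Sorted: [2, 23, 34, 51, 58, 60, 83]

21


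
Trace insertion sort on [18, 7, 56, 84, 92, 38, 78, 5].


Initial: [18, 7, 56, 84, 92, 38, 78, 5]
Insert 7: [7, 18, 56, 84, 92, 38, 78, 5]
Insert 56: [7, 18, 56, 84, 92, 38, 78, 5]
Insert 84: [7, 18, 56, 84, 92, 38, 78, 5]
Insert 92: [7, 18, 56, 84, 92, 38, 78, 5]
Insert 38: [7, 18, 38, 56, 84, 92, 78, 5]
Insert 78: [7, 18, 38, 56, 78, 84, 92, 5]
Insert 5: [5, 7, 18, 38, 56, 78, 84, 92]

Sorted: [5, 7, 18, 38, 56, 78, 84, 92]


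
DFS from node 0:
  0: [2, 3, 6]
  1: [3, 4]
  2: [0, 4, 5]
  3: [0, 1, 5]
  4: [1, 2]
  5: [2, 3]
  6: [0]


Visit 0, push [6, 3, 2]
Visit 2, push [5, 4]
Visit 4, push [1]
Visit 1, push [3]
Visit 3, push [5]
Visit 5, push []
Visit 6, push []

DFS order: [0, 2, 4, 1, 3, 5, 6]


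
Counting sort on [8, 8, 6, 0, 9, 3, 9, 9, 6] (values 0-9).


Input: [8, 8, 6, 0, 9, 3, 9, 9, 6]
Counts: [1, 0, 0, 1, 0, 0, 2, 0, 2, 3]

Sorted: [0, 3, 6, 6, 8, 8, 9, 9, 9]


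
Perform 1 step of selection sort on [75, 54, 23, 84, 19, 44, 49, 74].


Initial: [75, 54, 23, 84, 19, 44, 49, 74]
Step 1: min=19 at 4
  Swap: [19, 54, 23, 84, 75, 44, 49, 74]

After 1 step: [19, 54, 23, 84, 75, 44, 49, 74]


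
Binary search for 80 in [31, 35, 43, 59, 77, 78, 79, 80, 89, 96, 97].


Step 1: lo=0, hi=10, mid=5, val=78
Step 2: lo=6, hi=10, mid=8, val=89
Step 3: lo=6, hi=7, mid=6, val=79
Step 4: lo=7, hi=7, mid=7, val=80

Found at index 7


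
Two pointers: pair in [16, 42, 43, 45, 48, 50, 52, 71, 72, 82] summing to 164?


lo=0(16)+hi=9(82)=98
lo=1(42)+hi=9(82)=124
lo=2(43)+hi=9(82)=125
lo=3(45)+hi=9(82)=127
lo=4(48)+hi=9(82)=130
lo=5(50)+hi=9(82)=132
lo=6(52)+hi=9(82)=134
lo=7(71)+hi=9(82)=153
lo=8(72)+hi=9(82)=154

No pair found


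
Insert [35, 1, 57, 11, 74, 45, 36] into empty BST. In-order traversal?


Insert 35: root
Insert 1: L from 35
Insert 57: R from 35
Insert 11: L from 35 -> R from 1
Insert 74: R from 35 -> R from 57
Insert 45: R from 35 -> L from 57
Insert 36: R from 35 -> L from 57 -> L from 45

In-order: [1, 11, 35, 36, 45, 57, 74]


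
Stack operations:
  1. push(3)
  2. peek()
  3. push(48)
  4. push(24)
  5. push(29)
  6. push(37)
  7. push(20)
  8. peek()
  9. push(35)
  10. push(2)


push(3) -> [3]
peek()->3
push(48) -> [3, 48]
push(24) -> [3, 48, 24]
push(29) -> [3, 48, 24, 29]
push(37) -> [3, 48, 24, 29, 37]
push(20) -> [3, 48, 24, 29, 37, 20]
peek()->20
push(35) -> [3, 48, 24, 29, 37, 20, 35]
push(2) -> [3, 48, 24, 29, 37, 20, 35, 2]

Final stack: [3, 48, 24, 29, 37, 20, 35, 2]


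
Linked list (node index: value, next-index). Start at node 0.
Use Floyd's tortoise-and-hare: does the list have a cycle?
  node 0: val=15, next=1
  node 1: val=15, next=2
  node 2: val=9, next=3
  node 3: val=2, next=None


Floyd's tortoise (slow, +1) and hare (fast, +2):
  init: slow=0, fast=0
  step 1: slow=1, fast=2
  step 2: fast 2->3->None, no cycle

Cycle: no


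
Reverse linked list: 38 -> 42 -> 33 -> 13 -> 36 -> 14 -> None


Step 1: curr=38, set curr.next=prev(None) | reversed so far: 38
Step 2: curr=42, set curr.next=prev(38) | reversed so far: 42 -> 38
Step 3: curr=33, set curr.next=prev(42) | reversed so far: 33 -> 42 -> 38
Step 4: curr=13, set curr.next=prev(33) | reversed so far: 13 -> 33 -> 42 -> 38
Step 5: curr=36, set curr.next=prev(13) | reversed so far: 36 -> 13 -> 33 -> 42 -> 38
Step 6: curr=14, set curr.next=prev(36) | reversed so far: 14 -> 36 -> 13 -> 33 -> 42 -> 38

14 -> 36 -> 13 -> 33 -> 42 -> 38 -> None


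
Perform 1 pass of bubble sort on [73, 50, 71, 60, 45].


Initial: [73, 50, 71, 60, 45]
Pass 1: [50, 71, 60, 45, 73] (4 swaps)

After 1 pass: [50, 71, 60, 45, 73]


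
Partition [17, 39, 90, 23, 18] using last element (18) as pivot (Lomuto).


Pivot: 18
  17 <= 18: advance i (no swap)
Place pivot at 1: [17, 18, 90, 23, 39]

Partitioned: [17, 18, 90, 23, 39]


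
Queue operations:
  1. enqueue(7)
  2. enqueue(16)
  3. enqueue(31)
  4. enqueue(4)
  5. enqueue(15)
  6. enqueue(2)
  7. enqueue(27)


enqueue(7) -> [7]
enqueue(16) -> [7, 16]
enqueue(31) -> [7, 16, 31]
enqueue(4) -> [7, 16, 31, 4]
enqueue(15) -> [7, 16, 31, 4, 15]
enqueue(2) -> [7, 16, 31, 4, 15, 2]
enqueue(27) -> [7, 16, 31, 4, 15, 2, 27]

Final queue: [7, 16, 31, 4, 15, 2, 27]


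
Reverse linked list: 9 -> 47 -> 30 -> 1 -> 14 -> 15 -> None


Step 1: curr=9, set curr.next=prev(None) | reversed so far: 9
Step 2: curr=47, set curr.next=prev(9) | reversed so far: 47 -> 9
Step 3: curr=30, set curr.next=prev(47) | reversed so far: 30 -> 47 -> 9
Step 4: curr=1, set curr.next=prev(30) | reversed so far: 1 -> 30 -> 47 -> 9
Step 5: curr=14, set curr.next=prev(1) | reversed so far: 14 -> 1 -> 30 -> 47 -> 9
Step 6: curr=15, set curr.next=prev(14) | reversed so far: 15 -> 14 -> 1 -> 30 -> 47 -> 9

15 -> 14 -> 1 -> 30 -> 47 -> 9 -> None


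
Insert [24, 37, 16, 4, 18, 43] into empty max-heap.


Insert 24: [24]
Insert 37: [37, 24]
Insert 16: [37, 24, 16]
Insert 4: [37, 24, 16, 4]
Insert 18: [37, 24, 16, 4, 18]
Insert 43: [43, 24, 37, 4, 18, 16]

Final heap: [43, 24, 37, 4, 18, 16]


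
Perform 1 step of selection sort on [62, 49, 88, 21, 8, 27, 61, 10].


Initial: [62, 49, 88, 21, 8, 27, 61, 10]
Step 1: min=8 at 4
  Swap: [8, 49, 88, 21, 62, 27, 61, 10]

After 1 step: [8, 49, 88, 21, 62, 27, 61, 10]


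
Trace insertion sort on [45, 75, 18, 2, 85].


Initial: [45, 75, 18, 2, 85]
Insert 75: [45, 75, 18, 2, 85]
Insert 18: [18, 45, 75, 2, 85]
Insert 2: [2, 18, 45, 75, 85]
Insert 85: [2, 18, 45, 75, 85]

Sorted: [2, 18, 45, 75, 85]


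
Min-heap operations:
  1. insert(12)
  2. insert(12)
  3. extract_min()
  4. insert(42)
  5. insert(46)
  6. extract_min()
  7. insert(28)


insert(12) -> [12]
insert(12) -> [12, 12]
extract_min()->12, [12]
insert(42) -> [12, 42]
insert(46) -> [12, 42, 46]
extract_min()->12, [42, 46]
insert(28) -> [28, 46, 42]

Final heap: [28, 46, 42]


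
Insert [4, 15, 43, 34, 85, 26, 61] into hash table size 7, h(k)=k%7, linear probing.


Insert 4: h=4 -> slot 4
Insert 15: h=1 -> slot 1
Insert 43: h=1, 1 probes -> slot 2
Insert 34: h=6 -> slot 6
Insert 85: h=1, 2 probes -> slot 3
Insert 26: h=5 -> slot 5
Insert 61: h=5, 2 probes -> slot 0

Table: [61, 15, 43, 85, 4, 26, 34]


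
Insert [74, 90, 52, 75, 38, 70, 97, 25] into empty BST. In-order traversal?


Insert 74: root
Insert 90: R from 74
Insert 52: L from 74
Insert 75: R from 74 -> L from 90
Insert 38: L from 74 -> L from 52
Insert 70: L from 74 -> R from 52
Insert 97: R from 74 -> R from 90
Insert 25: L from 74 -> L from 52 -> L from 38

In-order: [25, 38, 52, 70, 74, 75, 90, 97]


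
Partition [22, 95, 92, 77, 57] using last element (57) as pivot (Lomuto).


Pivot: 57
  22 <= 57: advance i (no swap)
Place pivot at 1: [22, 57, 92, 77, 95]

Partitioned: [22, 57, 92, 77, 95]


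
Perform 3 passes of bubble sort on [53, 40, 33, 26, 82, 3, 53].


Initial: [53, 40, 33, 26, 82, 3, 53]
Pass 1: [40, 33, 26, 53, 3, 53, 82] (5 swaps)
Pass 2: [33, 26, 40, 3, 53, 53, 82] (3 swaps)
Pass 3: [26, 33, 3, 40, 53, 53, 82] (2 swaps)

After 3 passes: [26, 33, 3, 40, 53, 53, 82]


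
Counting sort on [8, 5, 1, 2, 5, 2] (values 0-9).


Input: [8, 5, 1, 2, 5, 2]
Counts: [0, 1, 2, 0, 0, 2, 0, 0, 1, 0]

Sorted: [1, 2, 2, 5, 5, 8]


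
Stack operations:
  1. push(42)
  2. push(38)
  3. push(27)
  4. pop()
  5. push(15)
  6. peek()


push(42) -> [42]
push(38) -> [42, 38]
push(27) -> [42, 38, 27]
pop()->27, [42, 38]
push(15) -> [42, 38, 15]
peek()->15

Final stack: [42, 38, 15]


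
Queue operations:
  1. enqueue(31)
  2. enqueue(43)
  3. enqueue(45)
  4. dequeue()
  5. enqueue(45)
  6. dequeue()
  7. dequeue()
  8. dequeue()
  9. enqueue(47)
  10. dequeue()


enqueue(31) -> [31]
enqueue(43) -> [31, 43]
enqueue(45) -> [31, 43, 45]
dequeue()->31, [43, 45]
enqueue(45) -> [43, 45, 45]
dequeue()->43, [45, 45]
dequeue()->45, [45]
dequeue()->45, []
enqueue(47) -> [47]
dequeue()->47, []

Final queue: []


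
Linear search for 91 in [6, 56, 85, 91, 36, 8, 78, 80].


i=0: 6!=91
i=1: 56!=91
i=2: 85!=91
i=3: 91==91 found!

Found at 3, 4 comps


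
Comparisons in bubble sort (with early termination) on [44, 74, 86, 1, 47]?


Algorithm: bubble sort (with early termination)
Input: [44, 74, 86, 1, 47]
Sorted: [1, 44, 47, 74, 86]

10


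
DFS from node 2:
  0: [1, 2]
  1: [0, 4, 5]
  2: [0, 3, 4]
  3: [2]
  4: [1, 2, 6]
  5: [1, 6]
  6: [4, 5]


Visit 2, push [4, 3, 0]
Visit 0, push [1]
Visit 1, push [5, 4]
Visit 4, push [6]
Visit 6, push [5]
Visit 5, push []
Visit 3, push []

DFS order: [2, 0, 1, 4, 6, 5, 3]


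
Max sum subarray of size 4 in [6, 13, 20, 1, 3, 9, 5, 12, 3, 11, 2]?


[0:4]: 40
[1:5]: 37
[2:6]: 33
[3:7]: 18
[4:8]: 29
[5:9]: 29
[6:10]: 31
[7:11]: 28

Max: 40 at [0:4]


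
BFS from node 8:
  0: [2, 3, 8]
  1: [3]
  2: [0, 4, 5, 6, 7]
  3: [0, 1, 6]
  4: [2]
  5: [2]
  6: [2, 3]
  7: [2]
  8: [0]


Visit 8, enqueue [0]
Visit 0, enqueue [2, 3]
Visit 2, enqueue [4, 5, 6, 7]
Visit 3, enqueue [1]
Visit 4, enqueue []
Visit 5, enqueue []
Visit 6, enqueue []
Visit 7, enqueue []
Visit 1, enqueue []

BFS order: [8, 0, 2, 3, 4, 5, 6, 7, 1]


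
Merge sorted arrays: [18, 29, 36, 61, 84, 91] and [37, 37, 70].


Take 18 from A
Take 29 from A
Take 36 from A
Take 37 from B
Take 37 from B
Take 61 from A
Take 70 from B

Merged: [18, 29, 36, 37, 37, 61, 70, 84, 91]


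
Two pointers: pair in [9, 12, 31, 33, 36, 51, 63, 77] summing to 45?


lo=0(9)+hi=7(77)=86
lo=0(9)+hi=6(63)=72
lo=0(9)+hi=5(51)=60
lo=0(9)+hi=4(36)=45

Yes: 9+36=45


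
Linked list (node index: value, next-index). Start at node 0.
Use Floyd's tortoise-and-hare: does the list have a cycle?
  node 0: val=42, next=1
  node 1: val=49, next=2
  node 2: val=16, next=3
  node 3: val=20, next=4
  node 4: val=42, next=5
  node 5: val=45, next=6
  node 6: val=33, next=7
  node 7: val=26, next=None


Floyd's tortoise (slow, +1) and hare (fast, +2):
  init: slow=0, fast=0
  step 1: slow=1, fast=2
  step 2: slow=2, fast=4
  step 3: slow=3, fast=6
  step 4: fast 6->7->None, no cycle

Cycle: no


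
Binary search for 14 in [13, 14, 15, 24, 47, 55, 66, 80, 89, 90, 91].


Step 1: lo=0, hi=10, mid=5, val=55
Step 2: lo=0, hi=4, mid=2, val=15
Step 3: lo=0, hi=1, mid=0, val=13
Step 4: lo=1, hi=1, mid=1, val=14

Found at index 1


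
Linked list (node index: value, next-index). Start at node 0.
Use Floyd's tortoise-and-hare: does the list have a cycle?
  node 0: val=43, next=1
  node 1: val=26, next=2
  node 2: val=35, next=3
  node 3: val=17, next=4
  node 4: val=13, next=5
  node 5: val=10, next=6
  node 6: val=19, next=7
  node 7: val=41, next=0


Floyd's tortoise (slow, +1) and hare (fast, +2):
  init: slow=0, fast=0
  step 1: slow=1, fast=2
  step 2: slow=2, fast=4
  step 3: slow=3, fast=6
  step 4: slow=4, fast=0
  step 5: slow=5, fast=2
  step 6: slow=6, fast=4
  step 7: slow=7, fast=6
  step 8: slow=0, fast=0
  slow == fast at node 0: cycle detected

Cycle: yes


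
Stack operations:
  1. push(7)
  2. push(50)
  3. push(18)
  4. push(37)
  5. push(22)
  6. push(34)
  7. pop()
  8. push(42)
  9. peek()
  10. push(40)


push(7) -> [7]
push(50) -> [7, 50]
push(18) -> [7, 50, 18]
push(37) -> [7, 50, 18, 37]
push(22) -> [7, 50, 18, 37, 22]
push(34) -> [7, 50, 18, 37, 22, 34]
pop()->34, [7, 50, 18, 37, 22]
push(42) -> [7, 50, 18, 37, 22, 42]
peek()->42
push(40) -> [7, 50, 18, 37, 22, 42, 40]

Final stack: [7, 50, 18, 37, 22, 42, 40]


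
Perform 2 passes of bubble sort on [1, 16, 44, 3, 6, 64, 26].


Initial: [1, 16, 44, 3, 6, 64, 26]
Pass 1: [1, 16, 3, 6, 44, 26, 64] (3 swaps)
Pass 2: [1, 3, 6, 16, 26, 44, 64] (3 swaps)

After 2 passes: [1, 3, 6, 16, 26, 44, 64]


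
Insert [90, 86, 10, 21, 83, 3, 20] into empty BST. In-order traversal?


Insert 90: root
Insert 86: L from 90
Insert 10: L from 90 -> L from 86
Insert 21: L from 90 -> L from 86 -> R from 10
Insert 83: L from 90 -> L from 86 -> R from 10 -> R from 21
Insert 3: L from 90 -> L from 86 -> L from 10
Insert 20: L from 90 -> L from 86 -> R from 10 -> L from 21

In-order: [3, 10, 20, 21, 83, 86, 90]


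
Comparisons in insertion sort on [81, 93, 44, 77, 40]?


Algorithm: insertion sort
Input: [81, 93, 44, 77, 40]
Sorted: [40, 44, 77, 81, 93]

10


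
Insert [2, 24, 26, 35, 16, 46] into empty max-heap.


Insert 2: [2]
Insert 24: [24, 2]
Insert 26: [26, 2, 24]
Insert 35: [35, 26, 24, 2]
Insert 16: [35, 26, 24, 2, 16]
Insert 46: [46, 26, 35, 2, 16, 24]

Final heap: [46, 26, 35, 2, 16, 24]


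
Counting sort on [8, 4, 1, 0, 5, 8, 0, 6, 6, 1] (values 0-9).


Input: [8, 4, 1, 0, 5, 8, 0, 6, 6, 1]
Counts: [2, 2, 0, 0, 1, 1, 2, 0, 2, 0]

Sorted: [0, 0, 1, 1, 4, 5, 6, 6, 8, 8]


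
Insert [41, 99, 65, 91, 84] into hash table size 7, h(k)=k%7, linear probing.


Insert 41: h=6 -> slot 6
Insert 99: h=1 -> slot 1
Insert 65: h=2 -> slot 2
Insert 91: h=0 -> slot 0
Insert 84: h=0, 3 probes -> slot 3

Table: [91, 99, 65, 84, None, None, 41]


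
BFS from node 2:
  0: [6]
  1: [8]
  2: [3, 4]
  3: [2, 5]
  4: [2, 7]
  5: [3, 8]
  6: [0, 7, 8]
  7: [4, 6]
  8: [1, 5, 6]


Visit 2, enqueue [3, 4]
Visit 3, enqueue [5]
Visit 4, enqueue [7]
Visit 5, enqueue [8]
Visit 7, enqueue [6]
Visit 8, enqueue [1]
Visit 6, enqueue [0]
Visit 1, enqueue []
Visit 0, enqueue []

BFS order: [2, 3, 4, 5, 7, 8, 6, 1, 0]


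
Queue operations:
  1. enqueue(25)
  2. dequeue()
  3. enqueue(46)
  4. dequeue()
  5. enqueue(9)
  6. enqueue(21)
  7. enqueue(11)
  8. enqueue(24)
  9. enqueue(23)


enqueue(25) -> [25]
dequeue()->25, []
enqueue(46) -> [46]
dequeue()->46, []
enqueue(9) -> [9]
enqueue(21) -> [9, 21]
enqueue(11) -> [9, 21, 11]
enqueue(24) -> [9, 21, 11, 24]
enqueue(23) -> [9, 21, 11, 24, 23]

Final queue: [9, 21, 11, 24, 23]


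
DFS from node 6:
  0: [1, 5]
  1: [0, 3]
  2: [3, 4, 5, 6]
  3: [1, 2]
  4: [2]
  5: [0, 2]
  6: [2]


Visit 6, push [2]
Visit 2, push [5, 4, 3]
Visit 3, push [1]
Visit 1, push [0]
Visit 0, push [5]
Visit 5, push []
Visit 4, push []

DFS order: [6, 2, 3, 1, 0, 5, 4]


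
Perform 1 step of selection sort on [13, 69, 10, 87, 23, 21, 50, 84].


Initial: [13, 69, 10, 87, 23, 21, 50, 84]
Step 1: min=10 at 2
  Swap: [10, 69, 13, 87, 23, 21, 50, 84]

After 1 step: [10, 69, 13, 87, 23, 21, 50, 84]


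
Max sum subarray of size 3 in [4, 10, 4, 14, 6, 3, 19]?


[0:3]: 18
[1:4]: 28
[2:5]: 24
[3:6]: 23
[4:7]: 28

Max: 28 at [1:4]


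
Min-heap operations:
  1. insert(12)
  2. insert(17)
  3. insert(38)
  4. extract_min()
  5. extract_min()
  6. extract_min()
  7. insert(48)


insert(12) -> [12]
insert(17) -> [12, 17]
insert(38) -> [12, 17, 38]
extract_min()->12, [17, 38]
extract_min()->17, [38]
extract_min()->38, []
insert(48) -> [48]

Final heap: [48]


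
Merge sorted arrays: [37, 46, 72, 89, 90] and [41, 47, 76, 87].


Take 37 from A
Take 41 from B
Take 46 from A
Take 47 from B
Take 72 from A
Take 76 from B
Take 87 from B

Merged: [37, 41, 46, 47, 72, 76, 87, 89, 90]


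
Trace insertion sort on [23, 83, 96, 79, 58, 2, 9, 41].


Initial: [23, 83, 96, 79, 58, 2, 9, 41]
Insert 83: [23, 83, 96, 79, 58, 2, 9, 41]
Insert 96: [23, 83, 96, 79, 58, 2, 9, 41]
Insert 79: [23, 79, 83, 96, 58, 2, 9, 41]
Insert 58: [23, 58, 79, 83, 96, 2, 9, 41]
Insert 2: [2, 23, 58, 79, 83, 96, 9, 41]
Insert 9: [2, 9, 23, 58, 79, 83, 96, 41]
Insert 41: [2, 9, 23, 41, 58, 79, 83, 96]

Sorted: [2, 9, 23, 41, 58, 79, 83, 96]


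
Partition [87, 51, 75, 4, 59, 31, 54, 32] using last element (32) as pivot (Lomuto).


Pivot: 32
  4 <= 32: swap -> [4, 51, 75, 87, 59, 31, 54, 32]
  31 <= 32: swap -> [4, 31, 75, 87, 59, 51, 54, 32]
Place pivot at 2: [4, 31, 32, 87, 59, 51, 54, 75]

Partitioned: [4, 31, 32, 87, 59, 51, 54, 75]


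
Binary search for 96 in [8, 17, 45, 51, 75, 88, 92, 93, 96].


Step 1: lo=0, hi=8, mid=4, val=75
Step 2: lo=5, hi=8, mid=6, val=92
Step 3: lo=7, hi=8, mid=7, val=93
Step 4: lo=8, hi=8, mid=8, val=96

Found at index 8


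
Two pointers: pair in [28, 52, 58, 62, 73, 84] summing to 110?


lo=0(28)+hi=5(84)=112
lo=0(28)+hi=4(73)=101
lo=1(52)+hi=4(73)=125
lo=1(52)+hi=3(62)=114
lo=1(52)+hi=2(58)=110

Yes: 52+58=110


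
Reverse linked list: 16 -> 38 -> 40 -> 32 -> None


Step 1: curr=16, set curr.next=prev(None) | reversed so far: 16
Step 2: curr=38, set curr.next=prev(16) | reversed so far: 38 -> 16
Step 3: curr=40, set curr.next=prev(38) | reversed so far: 40 -> 38 -> 16
Step 4: curr=32, set curr.next=prev(40) | reversed so far: 32 -> 40 -> 38 -> 16

32 -> 40 -> 38 -> 16 -> None


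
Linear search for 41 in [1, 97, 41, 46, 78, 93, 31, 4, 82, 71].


i=0: 1!=41
i=1: 97!=41
i=2: 41==41 found!

Found at 2, 3 comps


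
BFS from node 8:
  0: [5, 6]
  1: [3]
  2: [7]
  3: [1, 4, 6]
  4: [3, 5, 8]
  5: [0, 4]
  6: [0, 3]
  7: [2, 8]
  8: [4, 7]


Visit 8, enqueue [4, 7]
Visit 4, enqueue [3, 5]
Visit 7, enqueue [2]
Visit 3, enqueue [1, 6]
Visit 5, enqueue [0]
Visit 2, enqueue []
Visit 1, enqueue []
Visit 6, enqueue []
Visit 0, enqueue []

BFS order: [8, 4, 7, 3, 5, 2, 1, 6, 0]


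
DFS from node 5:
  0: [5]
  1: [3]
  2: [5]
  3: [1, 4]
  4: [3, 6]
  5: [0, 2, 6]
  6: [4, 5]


Visit 5, push [6, 2, 0]
Visit 0, push []
Visit 2, push []
Visit 6, push [4]
Visit 4, push [3]
Visit 3, push [1]
Visit 1, push []

DFS order: [5, 0, 2, 6, 4, 3, 1]


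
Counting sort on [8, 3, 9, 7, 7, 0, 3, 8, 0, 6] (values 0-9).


Input: [8, 3, 9, 7, 7, 0, 3, 8, 0, 6]
Counts: [2, 0, 0, 2, 0, 0, 1, 2, 2, 1]

Sorted: [0, 0, 3, 3, 6, 7, 7, 8, 8, 9]


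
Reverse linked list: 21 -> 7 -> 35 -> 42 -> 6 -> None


Step 1: curr=21, set curr.next=prev(None) | reversed so far: 21
Step 2: curr=7, set curr.next=prev(21) | reversed so far: 7 -> 21
Step 3: curr=35, set curr.next=prev(7) | reversed so far: 35 -> 7 -> 21
Step 4: curr=42, set curr.next=prev(35) | reversed so far: 42 -> 35 -> 7 -> 21
Step 5: curr=6, set curr.next=prev(42) | reversed so far: 6 -> 42 -> 35 -> 7 -> 21

6 -> 42 -> 35 -> 7 -> 21 -> None


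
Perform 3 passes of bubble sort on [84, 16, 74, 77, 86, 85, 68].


Initial: [84, 16, 74, 77, 86, 85, 68]
Pass 1: [16, 74, 77, 84, 85, 68, 86] (5 swaps)
Pass 2: [16, 74, 77, 84, 68, 85, 86] (1 swaps)
Pass 3: [16, 74, 77, 68, 84, 85, 86] (1 swaps)

After 3 passes: [16, 74, 77, 68, 84, 85, 86]


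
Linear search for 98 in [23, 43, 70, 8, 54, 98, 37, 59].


i=0: 23!=98
i=1: 43!=98
i=2: 70!=98
i=3: 8!=98
i=4: 54!=98
i=5: 98==98 found!

Found at 5, 6 comps


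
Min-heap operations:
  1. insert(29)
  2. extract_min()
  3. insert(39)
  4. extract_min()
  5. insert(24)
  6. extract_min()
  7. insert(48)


insert(29) -> [29]
extract_min()->29, []
insert(39) -> [39]
extract_min()->39, []
insert(24) -> [24]
extract_min()->24, []
insert(48) -> [48]

Final heap: [48]


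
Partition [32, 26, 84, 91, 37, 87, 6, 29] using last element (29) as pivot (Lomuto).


Pivot: 29
  26 <= 29: swap -> [26, 32, 84, 91, 37, 87, 6, 29]
  6 <= 29: swap -> [26, 6, 84, 91, 37, 87, 32, 29]
Place pivot at 2: [26, 6, 29, 91, 37, 87, 32, 84]

Partitioned: [26, 6, 29, 91, 37, 87, 32, 84]


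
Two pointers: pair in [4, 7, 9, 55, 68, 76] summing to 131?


lo=0(4)+hi=5(76)=80
lo=1(7)+hi=5(76)=83
lo=2(9)+hi=5(76)=85
lo=3(55)+hi=5(76)=131

Yes: 55+76=131


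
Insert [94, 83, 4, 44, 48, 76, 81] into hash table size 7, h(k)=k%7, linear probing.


Insert 94: h=3 -> slot 3
Insert 83: h=6 -> slot 6
Insert 4: h=4 -> slot 4
Insert 44: h=2 -> slot 2
Insert 48: h=6, 1 probes -> slot 0
Insert 76: h=6, 2 probes -> slot 1
Insert 81: h=4, 1 probes -> slot 5

Table: [48, 76, 44, 94, 4, 81, 83]


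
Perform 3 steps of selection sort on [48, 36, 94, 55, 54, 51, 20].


Initial: [48, 36, 94, 55, 54, 51, 20]
Step 1: min=20 at 6
  Swap: [20, 36, 94, 55, 54, 51, 48]
Step 2: min=36 at 1
  Swap: [20, 36, 94, 55, 54, 51, 48]
Step 3: min=48 at 6
  Swap: [20, 36, 48, 55, 54, 51, 94]

After 3 steps: [20, 36, 48, 55, 54, 51, 94]


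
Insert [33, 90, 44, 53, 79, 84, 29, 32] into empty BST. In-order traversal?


Insert 33: root
Insert 90: R from 33
Insert 44: R from 33 -> L from 90
Insert 53: R from 33 -> L from 90 -> R from 44
Insert 79: R from 33 -> L from 90 -> R from 44 -> R from 53
Insert 84: R from 33 -> L from 90 -> R from 44 -> R from 53 -> R from 79
Insert 29: L from 33
Insert 32: L from 33 -> R from 29

In-order: [29, 32, 33, 44, 53, 79, 84, 90]


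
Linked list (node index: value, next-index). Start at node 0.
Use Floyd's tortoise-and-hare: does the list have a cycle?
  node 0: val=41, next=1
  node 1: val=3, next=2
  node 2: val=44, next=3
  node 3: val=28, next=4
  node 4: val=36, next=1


Floyd's tortoise (slow, +1) and hare (fast, +2):
  init: slow=0, fast=0
  step 1: slow=1, fast=2
  step 2: slow=2, fast=4
  step 3: slow=3, fast=2
  step 4: slow=4, fast=4
  slow == fast at node 4: cycle detected

Cycle: yes


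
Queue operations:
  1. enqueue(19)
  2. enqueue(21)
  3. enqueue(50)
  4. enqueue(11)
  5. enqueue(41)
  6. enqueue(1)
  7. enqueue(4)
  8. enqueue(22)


enqueue(19) -> [19]
enqueue(21) -> [19, 21]
enqueue(50) -> [19, 21, 50]
enqueue(11) -> [19, 21, 50, 11]
enqueue(41) -> [19, 21, 50, 11, 41]
enqueue(1) -> [19, 21, 50, 11, 41, 1]
enqueue(4) -> [19, 21, 50, 11, 41, 1, 4]
enqueue(22) -> [19, 21, 50, 11, 41, 1, 4, 22]

Final queue: [19, 21, 50, 11, 41, 1, 4, 22]


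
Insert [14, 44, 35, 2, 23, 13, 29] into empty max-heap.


Insert 14: [14]
Insert 44: [44, 14]
Insert 35: [44, 14, 35]
Insert 2: [44, 14, 35, 2]
Insert 23: [44, 23, 35, 2, 14]
Insert 13: [44, 23, 35, 2, 14, 13]
Insert 29: [44, 23, 35, 2, 14, 13, 29]

Final heap: [44, 23, 35, 2, 14, 13, 29]


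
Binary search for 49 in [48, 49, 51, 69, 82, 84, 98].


Step 1: lo=0, hi=6, mid=3, val=69
Step 2: lo=0, hi=2, mid=1, val=49

Found at index 1


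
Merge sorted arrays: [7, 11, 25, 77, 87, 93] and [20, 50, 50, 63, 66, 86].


Take 7 from A
Take 11 from A
Take 20 from B
Take 25 from A
Take 50 from B
Take 50 from B
Take 63 from B
Take 66 from B
Take 77 from A
Take 86 from B

Merged: [7, 11, 20, 25, 50, 50, 63, 66, 77, 86, 87, 93]


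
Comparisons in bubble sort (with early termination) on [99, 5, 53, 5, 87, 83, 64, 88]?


Algorithm: bubble sort (with early termination)
Input: [99, 5, 53, 5, 87, 83, 64, 88]
Sorted: [5, 5, 53, 64, 83, 87, 88, 99]

22


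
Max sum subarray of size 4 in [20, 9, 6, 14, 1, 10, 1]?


[0:4]: 49
[1:5]: 30
[2:6]: 31
[3:7]: 26

Max: 49 at [0:4]


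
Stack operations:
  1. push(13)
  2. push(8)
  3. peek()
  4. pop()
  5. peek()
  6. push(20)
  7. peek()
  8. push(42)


push(13) -> [13]
push(8) -> [13, 8]
peek()->8
pop()->8, [13]
peek()->13
push(20) -> [13, 20]
peek()->20
push(42) -> [13, 20, 42]

Final stack: [13, 20, 42]


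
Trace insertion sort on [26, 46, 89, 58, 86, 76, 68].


Initial: [26, 46, 89, 58, 86, 76, 68]
Insert 46: [26, 46, 89, 58, 86, 76, 68]
Insert 89: [26, 46, 89, 58, 86, 76, 68]
Insert 58: [26, 46, 58, 89, 86, 76, 68]
Insert 86: [26, 46, 58, 86, 89, 76, 68]
Insert 76: [26, 46, 58, 76, 86, 89, 68]
Insert 68: [26, 46, 58, 68, 76, 86, 89]

Sorted: [26, 46, 58, 68, 76, 86, 89]


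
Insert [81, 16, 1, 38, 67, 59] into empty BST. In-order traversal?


Insert 81: root
Insert 16: L from 81
Insert 1: L from 81 -> L from 16
Insert 38: L from 81 -> R from 16
Insert 67: L from 81 -> R from 16 -> R from 38
Insert 59: L from 81 -> R from 16 -> R from 38 -> L from 67

In-order: [1, 16, 38, 59, 67, 81]


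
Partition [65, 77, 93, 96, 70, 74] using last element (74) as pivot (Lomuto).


Pivot: 74
  65 <= 74: advance i (no swap)
  70 <= 74: swap -> [65, 70, 93, 96, 77, 74]
Place pivot at 2: [65, 70, 74, 96, 77, 93]

Partitioned: [65, 70, 74, 96, 77, 93]


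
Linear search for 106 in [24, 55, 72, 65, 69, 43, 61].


i=0: 24!=106
i=1: 55!=106
i=2: 72!=106
i=3: 65!=106
i=4: 69!=106
i=5: 43!=106
i=6: 61!=106

Not found, 7 comps


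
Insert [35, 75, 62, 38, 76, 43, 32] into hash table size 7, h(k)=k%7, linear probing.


Insert 35: h=0 -> slot 0
Insert 75: h=5 -> slot 5
Insert 62: h=6 -> slot 6
Insert 38: h=3 -> slot 3
Insert 76: h=6, 2 probes -> slot 1
Insert 43: h=1, 1 probes -> slot 2
Insert 32: h=4 -> slot 4

Table: [35, 76, 43, 38, 32, 75, 62]


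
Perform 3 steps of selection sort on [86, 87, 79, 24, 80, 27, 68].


Initial: [86, 87, 79, 24, 80, 27, 68]
Step 1: min=24 at 3
  Swap: [24, 87, 79, 86, 80, 27, 68]
Step 2: min=27 at 5
  Swap: [24, 27, 79, 86, 80, 87, 68]
Step 3: min=68 at 6
  Swap: [24, 27, 68, 86, 80, 87, 79]

After 3 steps: [24, 27, 68, 86, 80, 87, 79]


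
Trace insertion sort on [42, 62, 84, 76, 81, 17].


Initial: [42, 62, 84, 76, 81, 17]
Insert 62: [42, 62, 84, 76, 81, 17]
Insert 84: [42, 62, 84, 76, 81, 17]
Insert 76: [42, 62, 76, 84, 81, 17]
Insert 81: [42, 62, 76, 81, 84, 17]
Insert 17: [17, 42, 62, 76, 81, 84]

Sorted: [17, 42, 62, 76, 81, 84]


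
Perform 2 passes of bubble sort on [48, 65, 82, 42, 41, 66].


Initial: [48, 65, 82, 42, 41, 66]
Pass 1: [48, 65, 42, 41, 66, 82] (3 swaps)
Pass 2: [48, 42, 41, 65, 66, 82] (2 swaps)

After 2 passes: [48, 42, 41, 65, 66, 82]


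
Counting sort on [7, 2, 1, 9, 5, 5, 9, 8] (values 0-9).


Input: [7, 2, 1, 9, 5, 5, 9, 8]
Counts: [0, 1, 1, 0, 0, 2, 0, 1, 1, 2]

Sorted: [1, 2, 5, 5, 7, 8, 9, 9]


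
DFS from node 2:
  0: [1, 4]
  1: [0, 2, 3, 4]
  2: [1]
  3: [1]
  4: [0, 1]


Visit 2, push [1]
Visit 1, push [4, 3, 0]
Visit 0, push [4]
Visit 4, push []
Visit 3, push []

DFS order: [2, 1, 0, 4, 3]


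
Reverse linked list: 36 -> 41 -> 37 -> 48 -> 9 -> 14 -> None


Step 1: curr=36, set curr.next=prev(None) | reversed so far: 36
Step 2: curr=41, set curr.next=prev(36) | reversed so far: 41 -> 36
Step 3: curr=37, set curr.next=prev(41) | reversed so far: 37 -> 41 -> 36
Step 4: curr=48, set curr.next=prev(37) | reversed so far: 48 -> 37 -> 41 -> 36
Step 5: curr=9, set curr.next=prev(48) | reversed so far: 9 -> 48 -> 37 -> 41 -> 36
Step 6: curr=14, set curr.next=prev(9) | reversed so far: 14 -> 9 -> 48 -> 37 -> 41 -> 36

14 -> 9 -> 48 -> 37 -> 41 -> 36 -> None


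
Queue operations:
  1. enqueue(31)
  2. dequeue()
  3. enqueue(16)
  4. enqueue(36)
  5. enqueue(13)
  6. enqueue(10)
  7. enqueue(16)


enqueue(31) -> [31]
dequeue()->31, []
enqueue(16) -> [16]
enqueue(36) -> [16, 36]
enqueue(13) -> [16, 36, 13]
enqueue(10) -> [16, 36, 13, 10]
enqueue(16) -> [16, 36, 13, 10, 16]

Final queue: [16, 36, 13, 10, 16]


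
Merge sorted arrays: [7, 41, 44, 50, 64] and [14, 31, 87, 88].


Take 7 from A
Take 14 from B
Take 31 from B
Take 41 from A
Take 44 from A
Take 50 from A
Take 64 from A

Merged: [7, 14, 31, 41, 44, 50, 64, 87, 88]


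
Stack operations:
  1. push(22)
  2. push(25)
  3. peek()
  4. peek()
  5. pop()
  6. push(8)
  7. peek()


push(22) -> [22]
push(25) -> [22, 25]
peek()->25
peek()->25
pop()->25, [22]
push(8) -> [22, 8]
peek()->8

Final stack: [22, 8]


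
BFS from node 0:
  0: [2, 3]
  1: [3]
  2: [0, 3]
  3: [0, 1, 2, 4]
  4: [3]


Visit 0, enqueue [2, 3]
Visit 2, enqueue []
Visit 3, enqueue [1, 4]
Visit 1, enqueue []
Visit 4, enqueue []

BFS order: [0, 2, 3, 1, 4]


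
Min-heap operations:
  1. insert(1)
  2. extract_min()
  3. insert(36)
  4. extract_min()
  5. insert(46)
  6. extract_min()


insert(1) -> [1]
extract_min()->1, []
insert(36) -> [36]
extract_min()->36, []
insert(46) -> [46]
extract_min()->46, []

Final heap: []


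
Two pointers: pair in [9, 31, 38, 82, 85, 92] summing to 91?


lo=0(9)+hi=5(92)=101
lo=0(9)+hi=4(85)=94
lo=0(9)+hi=3(82)=91

Yes: 9+82=91


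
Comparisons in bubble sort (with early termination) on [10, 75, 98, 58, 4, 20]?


Algorithm: bubble sort (with early termination)
Input: [10, 75, 98, 58, 4, 20]
Sorted: [4, 10, 20, 58, 75, 98]

15


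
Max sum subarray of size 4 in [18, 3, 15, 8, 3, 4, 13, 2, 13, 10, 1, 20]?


[0:4]: 44
[1:5]: 29
[2:6]: 30
[3:7]: 28
[4:8]: 22
[5:9]: 32
[6:10]: 38
[7:11]: 26
[8:12]: 44

Max: 44 at [0:4]


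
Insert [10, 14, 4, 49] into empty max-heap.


Insert 10: [10]
Insert 14: [14, 10]
Insert 4: [14, 10, 4]
Insert 49: [49, 14, 4, 10]

Final heap: [49, 14, 4, 10]


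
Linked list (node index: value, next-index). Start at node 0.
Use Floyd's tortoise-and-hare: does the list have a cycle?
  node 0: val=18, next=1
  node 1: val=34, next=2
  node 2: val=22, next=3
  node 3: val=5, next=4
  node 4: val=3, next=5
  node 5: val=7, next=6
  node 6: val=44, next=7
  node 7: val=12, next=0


Floyd's tortoise (slow, +1) and hare (fast, +2):
  init: slow=0, fast=0
  step 1: slow=1, fast=2
  step 2: slow=2, fast=4
  step 3: slow=3, fast=6
  step 4: slow=4, fast=0
  step 5: slow=5, fast=2
  step 6: slow=6, fast=4
  step 7: slow=7, fast=6
  step 8: slow=0, fast=0
  slow == fast at node 0: cycle detected

Cycle: yes


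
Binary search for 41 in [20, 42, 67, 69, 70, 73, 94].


Step 1: lo=0, hi=6, mid=3, val=69
Step 2: lo=0, hi=2, mid=1, val=42
Step 3: lo=0, hi=0, mid=0, val=20

Not found


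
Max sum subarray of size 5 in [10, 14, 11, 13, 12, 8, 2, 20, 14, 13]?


[0:5]: 60
[1:6]: 58
[2:7]: 46
[3:8]: 55
[4:9]: 56
[5:10]: 57

Max: 60 at [0:5]


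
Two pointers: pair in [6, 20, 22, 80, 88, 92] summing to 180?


lo=0(6)+hi=5(92)=98
lo=1(20)+hi=5(92)=112
lo=2(22)+hi=5(92)=114
lo=3(80)+hi=5(92)=172
lo=4(88)+hi=5(92)=180

Yes: 88+92=180


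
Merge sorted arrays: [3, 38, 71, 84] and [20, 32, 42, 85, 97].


Take 3 from A
Take 20 from B
Take 32 from B
Take 38 from A
Take 42 from B
Take 71 from A
Take 84 from A

Merged: [3, 20, 32, 38, 42, 71, 84, 85, 97]


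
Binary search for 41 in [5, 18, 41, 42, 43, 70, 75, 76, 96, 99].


Step 1: lo=0, hi=9, mid=4, val=43
Step 2: lo=0, hi=3, mid=1, val=18
Step 3: lo=2, hi=3, mid=2, val=41

Found at index 2


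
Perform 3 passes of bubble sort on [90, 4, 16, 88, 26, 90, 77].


Initial: [90, 4, 16, 88, 26, 90, 77]
Pass 1: [4, 16, 88, 26, 90, 77, 90] (5 swaps)
Pass 2: [4, 16, 26, 88, 77, 90, 90] (2 swaps)
Pass 3: [4, 16, 26, 77, 88, 90, 90] (1 swaps)

After 3 passes: [4, 16, 26, 77, 88, 90, 90]


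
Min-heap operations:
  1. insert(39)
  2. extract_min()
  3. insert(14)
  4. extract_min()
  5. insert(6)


insert(39) -> [39]
extract_min()->39, []
insert(14) -> [14]
extract_min()->14, []
insert(6) -> [6]

Final heap: [6]


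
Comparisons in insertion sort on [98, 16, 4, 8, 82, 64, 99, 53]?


Algorithm: insertion sort
Input: [98, 16, 4, 8, 82, 64, 99, 53]
Sorted: [4, 8, 16, 53, 64, 82, 98, 99]

17


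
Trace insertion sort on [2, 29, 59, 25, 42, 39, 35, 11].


Initial: [2, 29, 59, 25, 42, 39, 35, 11]
Insert 29: [2, 29, 59, 25, 42, 39, 35, 11]
Insert 59: [2, 29, 59, 25, 42, 39, 35, 11]
Insert 25: [2, 25, 29, 59, 42, 39, 35, 11]
Insert 42: [2, 25, 29, 42, 59, 39, 35, 11]
Insert 39: [2, 25, 29, 39, 42, 59, 35, 11]
Insert 35: [2, 25, 29, 35, 39, 42, 59, 11]
Insert 11: [2, 11, 25, 29, 35, 39, 42, 59]

Sorted: [2, 11, 25, 29, 35, 39, 42, 59]


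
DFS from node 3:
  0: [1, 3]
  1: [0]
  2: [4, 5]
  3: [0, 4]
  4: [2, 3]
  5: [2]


Visit 3, push [4, 0]
Visit 0, push [1]
Visit 1, push []
Visit 4, push [2]
Visit 2, push [5]
Visit 5, push []

DFS order: [3, 0, 1, 4, 2, 5]


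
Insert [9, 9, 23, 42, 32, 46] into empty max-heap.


Insert 9: [9]
Insert 9: [9, 9]
Insert 23: [23, 9, 9]
Insert 42: [42, 23, 9, 9]
Insert 32: [42, 32, 9, 9, 23]
Insert 46: [46, 32, 42, 9, 23, 9]

Final heap: [46, 32, 42, 9, 23, 9]


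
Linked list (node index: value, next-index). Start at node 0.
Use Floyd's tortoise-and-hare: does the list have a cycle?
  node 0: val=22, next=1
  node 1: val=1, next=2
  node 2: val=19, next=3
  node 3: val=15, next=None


Floyd's tortoise (slow, +1) and hare (fast, +2):
  init: slow=0, fast=0
  step 1: slow=1, fast=2
  step 2: fast 2->3->None, no cycle

Cycle: no


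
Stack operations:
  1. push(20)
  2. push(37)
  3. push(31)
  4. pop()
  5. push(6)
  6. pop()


push(20) -> [20]
push(37) -> [20, 37]
push(31) -> [20, 37, 31]
pop()->31, [20, 37]
push(6) -> [20, 37, 6]
pop()->6, [20, 37]

Final stack: [20, 37]


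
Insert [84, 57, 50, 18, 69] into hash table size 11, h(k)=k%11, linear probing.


Insert 84: h=7 -> slot 7
Insert 57: h=2 -> slot 2
Insert 50: h=6 -> slot 6
Insert 18: h=7, 1 probes -> slot 8
Insert 69: h=3 -> slot 3

Table: [None, None, 57, 69, None, None, 50, 84, 18, None, None]


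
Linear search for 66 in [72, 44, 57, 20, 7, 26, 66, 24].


i=0: 72!=66
i=1: 44!=66
i=2: 57!=66
i=3: 20!=66
i=4: 7!=66
i=5: 26!=66
i=6: 66==66 found!

Found at 6, 7 comps
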